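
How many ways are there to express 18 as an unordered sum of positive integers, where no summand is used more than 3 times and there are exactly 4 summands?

47

A partial list (first 12 by largest part):
15, 1, 1, 1
14, 2, 1, 1
13, 3, 1, 1
13, 2, 2, 1
12, 4, 1, 1
12, 3, 2, 1
12, 2, 2, 2
11, 5, 1, 1
11, 4, 2, 1
11, 3, 3, 1
11, 3, 2, 2
10, 6, 1, 1
…and 35 more, for 47 total.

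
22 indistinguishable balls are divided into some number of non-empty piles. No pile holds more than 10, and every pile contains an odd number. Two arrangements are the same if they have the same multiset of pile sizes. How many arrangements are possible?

58

There are too many to list fully; the first 12 (by largest part) are:
1, 3, 9, 9
1, 1, 1, 1, 9, 9
1, 5, 7, 9
3, 3, 7, 9
1, 1, 1, 3, 7, 9
1, 1, 1, 1, 1, 1, 7, 9
3, 5, 5, 9
1, 1, 1, 5, 5, 9
1, 1, 3, 3, 5, 9
1, 1, 1, 1, 1, 3, 5, 9
1, 1, 1, 1, 1, 1, 1, 1, 5, 9
1, 3, 3, 3, 3, 9
…and 46 more, for 58 total.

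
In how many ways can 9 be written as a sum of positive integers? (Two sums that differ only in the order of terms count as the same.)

30

A partial list (first 12 by largest part):
9
8,1
7,2
7,1,1
6,3
6,2,1
6,1,1,1
5,4
5,3,1
5,2,2
5,2,1,1
5,1,1,1,1
…and 18 more, for 30 total.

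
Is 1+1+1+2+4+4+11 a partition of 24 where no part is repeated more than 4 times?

The parts sum to 24, and the condition 'no summand is used more than 4 times' holds.

Yes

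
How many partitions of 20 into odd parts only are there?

There are too many to list fully; the first 12 (by largest part) are:
19+1
17+3
17+1+1+1
15+5
15+3+1+1
15+1+1+1+1+1
13+7
13+5+1+1
13+3+3+1
13+3+1+1+1+1
13+1+1+1+1+1+1+1
11+9
…and 52 more, for 64 total.

64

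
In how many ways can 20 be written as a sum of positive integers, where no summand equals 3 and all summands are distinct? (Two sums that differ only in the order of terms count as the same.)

40

There are too many to list fully; the first 12 (by largest part) are:
20
19, 1
18, 2
17, 2, 1
16, 4
15, 5
15, 4, 1
14, 6
14, 5, 1
14, 4, 2
13, 7
13, 6, 1
…and 28 more, for 40 total.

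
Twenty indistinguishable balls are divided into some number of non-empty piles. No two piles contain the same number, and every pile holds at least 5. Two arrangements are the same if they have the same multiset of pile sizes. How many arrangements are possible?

8

The partitions of 20 that satisfy the conditions:
20
5,15
6,14
7,13
8,12
9,11
5,6,9
5,7,8
That's 8 in total.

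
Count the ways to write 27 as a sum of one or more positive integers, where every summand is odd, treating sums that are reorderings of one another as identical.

There are 192 such partitions.

192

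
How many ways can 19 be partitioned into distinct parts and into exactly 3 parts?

The partitions of 19 that satisfy the conditions:
1, 2, 16
1, 3, 15
1, 4, 14
2, 3, 14
1, 5, 13
2, 4, 13
1, 6, 12
2, 5, 12
3, 4, 12
1, 7, 11
2, 6, 11
3, 5, 11
1, 8, 10
2, 7, 10
3, 6, 10
4, 5, 10
2, 8, 9
3, 7, 9
4, 6, 9
4, 7, 8
5, 6, 8
Counting gives 21.

21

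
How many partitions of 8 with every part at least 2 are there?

Enumerating:
8
6 + 2
5 + 3
4 + 4
4 + 2 + 2
3 + 3 + 2
2 + 2 + 2 + 2
That's 7 in total.

7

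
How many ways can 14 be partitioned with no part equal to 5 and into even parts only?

15

The partitions of 14 that satisfy the conditions:
14
12 + 2
10 + 4
10 + 2 + 2
8 + 6
8 + 4 + 2
8 + 2 + 2 + 2
6 + 6 + 2
6 + 4 + 4
6 + 4 + 2 + 2
6 + 2 + 2 + 2 + 2
4 + 4 + 4 + 2
4 + 4 + 2 + 2 + 2
4 + 2 + 2 + 2 + 2 + 2
2 + 2 + 2 + 2 + 2 + 2 + 2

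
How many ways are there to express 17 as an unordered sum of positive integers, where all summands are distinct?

38

A partial list (first 12 by largest part):
17
16, 1
15, 2
14, 3
14, 2, 1
13, 4
13, 3, 1
12, 5
12, 4, 1
12, 3, 2
11, 6
11, 5, 1
…and 26 more, for 38 total.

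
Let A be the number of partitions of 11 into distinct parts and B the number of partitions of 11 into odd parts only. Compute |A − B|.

Partitions of 11 into distinct parts: 12.
Partitions of 11 into odd parts only: 12.
|12 − 12| = 0.

0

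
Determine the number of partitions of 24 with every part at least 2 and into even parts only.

Systematic enumeration (by largest part, then next-largest, …) yields 77.

77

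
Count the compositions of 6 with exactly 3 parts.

Place 2 bars in the 5 internal gaps of a row of 6 dots: C(5,2) = 10.

10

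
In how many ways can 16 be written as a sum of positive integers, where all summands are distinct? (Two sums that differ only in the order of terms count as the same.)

32

A partial list (first 12 by largest part):
16
15, 1
14, 2
13, 3
13, 2, 1
12, 4
12, 3, 1
11, 5
11, 4, 1
11, 3, 2
10, 6
10, 5, 1
…and 20 more, for 32 total.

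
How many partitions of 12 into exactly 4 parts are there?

15

Enumerating:
9,1,1,1
8,2,1,1
7,3,1,1
7,2,2,1
6,4,1,1
6,3,2,1
6,2,2,2
5,5,1,1
5,4,2,1
5,3,3,1
5,3,2,2
4,4,3,1
4,4,2,2
4,3,3,2
3,3,3,3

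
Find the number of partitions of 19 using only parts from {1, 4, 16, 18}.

They are:
18+1
16+1+1+1
4+4+4+4+1+1+1
4+4+4+1+1+1+1+1+1+1
4+4+1+1+1+1+1+1+1+1+1+1+1
4+1+1+1+1+1+1+1+1+1+1+1+1+1+1+1
1+1+1+1+1+1+1+1+1+1+1+1+1+1+1+1+1+1+1

7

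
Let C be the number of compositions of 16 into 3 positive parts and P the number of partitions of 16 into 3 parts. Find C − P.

84

Ordered (compositions into 3 parts): C(15,2) = 105.
Partitions of 16 into exactly 3 parts: 21.
Difference: 105 − 21 = 84.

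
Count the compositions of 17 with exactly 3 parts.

120

Equivalently, choose which 2 of the 16 gaps become plus signs: C(16,2) = 120.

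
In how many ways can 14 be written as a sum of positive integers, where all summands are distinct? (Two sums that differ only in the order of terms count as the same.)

The partitions of 14 that satisfy the conditions:
14
13+1
12+2
11+3
11+2+1
10+4
10+3+1
9+5
9+4+1
9+3+2
8+6
8+5+1
8+4+2
8+3+2+1
7+6+1
7+5+2
7+4+3
7+4+2+1
6+5+3
6+5+2+1
6+4+3+1
5+4+3+2
Counting gives 22.

22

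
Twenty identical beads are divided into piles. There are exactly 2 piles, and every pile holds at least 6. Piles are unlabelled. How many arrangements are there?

The partitions of 20 that satisfy the conditions:
14, 6
13, 7
12, 8
11, 9
10, 10
That's 5 in total.

5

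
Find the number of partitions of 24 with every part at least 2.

A full systematic count gives 320.

320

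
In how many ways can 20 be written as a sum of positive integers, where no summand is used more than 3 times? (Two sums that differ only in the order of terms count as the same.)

Systematic enumeration (by largest part, then next-largest, …) yields 320.

320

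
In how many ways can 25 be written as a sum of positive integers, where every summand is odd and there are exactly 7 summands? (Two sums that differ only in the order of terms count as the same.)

28

A partial list (first 12 by largest part):
19 + 1 + 1 + 1 + 1 + 1 + 1
17 + 3 + 1 + 1 + 1 + 1 + 1
15 + 5 + 1 + 1 + 1 + 1 + 1
15 + 3 + 3 + 1 + 1 + 1 + 1
13 + 7 + 1 + 1 + 1 + 1 + 1
13 + 5 + 3 + 1 + 1 + 1 + 1
13 + 3 + 3 + 3 + 1 + 1 + 1
11 + 9 + 1 + 1 + 1 + 1 + 1
11 + 7 + 3 + 1 + 1 + 1 + 1
11 + 5 + 5 + 1 + 1 + 1 + 1
11 + 5 + 3 + 3 + 1 + 1 + 1
11 + 3 + 3 + 3 + 3 + 1 + 1
…and 16 more, for 28 total.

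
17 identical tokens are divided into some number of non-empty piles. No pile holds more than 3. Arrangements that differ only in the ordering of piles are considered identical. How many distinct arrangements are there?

A partial list (first 12 by largest part):
2,3,3,3,3,3
1,1,3,3,3,3,3
1,2,2,3,3,3,3
1,1,1,2,3,3,3,3
1,1,1,1,1,3,3,3,3
2,2,2,2,3,3,3
1,1,2,2,2,3,3,3
1,1,1,1,2,2,3,3,3
1,1,1,1,1,1,2,3,3,3
1,1,1,1,1,1,1,1,3,3,3
1,2,2,2,2,2,3,3
1,1,1,2,2,2,2,3,3
…and 21 more, for 33 total.

33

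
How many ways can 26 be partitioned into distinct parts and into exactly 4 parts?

64

There are too many to list fully; the first 12 (by largest part) are:
1+2+3+20
1+2+4+19
1+2+5+18
1+3+4+18
1+2+6+17
1+3+5+17
2+3+4+17
1+2+7+16
1+3+6+16
1+4+5+16
2+3+5+16
1+2+8+15
…and 52 more, for 64 total.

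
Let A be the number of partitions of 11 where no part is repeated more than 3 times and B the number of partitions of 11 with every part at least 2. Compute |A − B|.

24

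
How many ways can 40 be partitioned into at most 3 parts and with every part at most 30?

There are 124 such partitions.

124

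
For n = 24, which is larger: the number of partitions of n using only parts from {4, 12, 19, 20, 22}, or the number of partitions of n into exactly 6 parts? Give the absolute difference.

195

Partitions of 24 using only parts from {4, 12, 19, 20, 22}: 4.
Partitions of 24 into exactly 6 parts: 199.
|4 − 199| = 195.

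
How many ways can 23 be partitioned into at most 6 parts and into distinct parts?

Systematic enumeration (by largest part, then next-largest, …) yields 104.

104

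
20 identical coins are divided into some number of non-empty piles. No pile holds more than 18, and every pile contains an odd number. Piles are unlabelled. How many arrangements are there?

63

A partial list (first 12 by largest part):
17, 3
17, 1, 1, 1
15, 5
15, 3, 1, 1
15, 1, 1, 1, 1, 1
13, 7
13, 5, 1, 1
13, 3, 3, 1
13, 3, 1, 1, 1, 1
13, 1, 1, 1, 1, 1, 1, 1
11, 9
11, 7, 1, 1
…and 51 more, for 63 total.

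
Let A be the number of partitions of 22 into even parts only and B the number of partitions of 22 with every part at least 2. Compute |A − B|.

154

Partitions of 22 into even parts only: 56.
Partitions of 22 with every part at least 2: 210.
|56 − 210| = 154.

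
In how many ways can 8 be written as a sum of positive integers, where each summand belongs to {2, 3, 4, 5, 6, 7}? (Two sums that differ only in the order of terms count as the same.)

They are:
6,2
5,3
4,4
4,2,2
3,3,2
2,2,2,2

6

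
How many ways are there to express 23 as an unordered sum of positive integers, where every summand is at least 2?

253

Systematic enumeration (by largest part, then next-largest, …) yields 253.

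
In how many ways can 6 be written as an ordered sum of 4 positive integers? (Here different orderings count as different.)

By stars and bars with positive parts, the count is C(5,3) = 10.

10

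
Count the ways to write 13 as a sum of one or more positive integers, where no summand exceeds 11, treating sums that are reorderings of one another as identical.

99

Direct enumeration gives 99 partitions.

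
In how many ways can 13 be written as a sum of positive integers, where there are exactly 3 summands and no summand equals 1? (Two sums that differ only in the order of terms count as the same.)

8

Enumerating:
9, 2, 2
8, 3, 2
7, 4, 2
7, 3, 3
6, 5, 2
6, 4, 3
5, 5, 3
5, 4, 4
Counting gives 8.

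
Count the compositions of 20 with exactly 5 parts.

A composition of 20 into 5 positive parts is chosen by placing 4 dividers among the 19 gaps between 20 units: C(19,4) = 3876.

3876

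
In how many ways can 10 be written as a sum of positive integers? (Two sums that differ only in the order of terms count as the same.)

42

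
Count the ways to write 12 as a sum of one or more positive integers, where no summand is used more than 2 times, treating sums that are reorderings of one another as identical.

A partial list (first 12 by largest part):
12
11, 1
10, 2
10, 1, 1
9, 3
9, 2, 1
8, 4
8, 3, 1
8, 2, 2
8, 2, 1, 1
7, 5
7, 4, 1
…and 24 more, for 36 total.

36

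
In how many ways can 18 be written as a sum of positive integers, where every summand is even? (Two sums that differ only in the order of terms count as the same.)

30

A partial list (first 12 by largest part):
18
16, 2
14, 4
14, 2, 2
12, 6
12, 4, 2
12, 2, 2, 2
10, 8
10, 6, 2
10, 4, 4
10, 4, 2, 2
10, 2, 2, 2, 2
…and 18 more, for 30 total.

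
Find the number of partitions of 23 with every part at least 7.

8

They are:
23
7+16
8+15
9+14
10+13
11+12
7+7+9
7+8+8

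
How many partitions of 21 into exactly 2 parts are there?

10

Listing the qualifying partitions of 21:
20 + 1
19 + 2
18 + 3
17 + 4
16 + 5
15 + 6
14 + 7
13 + 8
12 + 9
11 + 10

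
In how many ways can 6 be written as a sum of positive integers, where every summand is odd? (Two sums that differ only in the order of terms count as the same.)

4

Enumerating:
5, 1
3, 3
3, 1, 1, 1
1, 1, 1, 1, 1, 1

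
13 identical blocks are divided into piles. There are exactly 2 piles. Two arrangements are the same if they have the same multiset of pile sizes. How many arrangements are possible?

6

They are:
12, 1
11, 2
10, 3
9, 4
8, 5
7, 6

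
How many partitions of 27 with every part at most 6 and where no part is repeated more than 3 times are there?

There are 136 such partitions.

136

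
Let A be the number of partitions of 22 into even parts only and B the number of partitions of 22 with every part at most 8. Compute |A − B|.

Partitions of 22 into even parts only: 56.
Partitions of 22 with every part at most 8: 638.
|56 − 638| = 582.

582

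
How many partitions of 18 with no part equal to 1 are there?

88

Direct enumeration gives 88 partitions.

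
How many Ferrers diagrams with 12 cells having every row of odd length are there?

Enumerating:
11, 1
9, 3
9, 1, 1, 1
7, 5
7, 3, 1, 1
7, 1, 1, 1, 1, 1
5, 5, 1, 1
5, 3, 3, 1
5, 3, 1, 1, 1, 1
5, 1, 1, 1, 1, 1, 1, 1
3, 3, 3, 3
3, 3, 3, 1, 1, 1
3, 3, 1, 1, 1, 1, 1, 1
3, 1, 1, 1, 1, 1, 1, 1, 1, 1
1, 1, 1, 1, 1, 1, 1, 1, 1, 1, 1, 1

15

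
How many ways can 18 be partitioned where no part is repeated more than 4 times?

262

Systematic enumeration (by largest part, then next-largest, …) yields 262.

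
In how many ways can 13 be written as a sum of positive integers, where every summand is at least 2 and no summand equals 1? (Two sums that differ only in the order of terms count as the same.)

24

The partitions of 13 that satisfy the conditions:
13
11+2
10+3
9+4
9+2+2
8+5
8+3+2
7+6
7+4+2
7+3+3
7+2+2+2
6+5+2
6+4+3
6+3+2+2
5+5+3
5+4+4
5+4+2+2
5+3+3+2
5+2+2+2+2
4+4+3+2
4+3+3+3
4+3+2+2+2
3+3+3+2+2
3+2+2+2+2+2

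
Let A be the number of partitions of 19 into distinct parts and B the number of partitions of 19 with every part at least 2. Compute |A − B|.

51

Partitions of 19 into distinct parts: 54.
Partitions of 19 with every part at least 2: 105.
|54 − 105| = 51.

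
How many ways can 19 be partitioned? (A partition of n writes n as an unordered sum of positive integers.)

490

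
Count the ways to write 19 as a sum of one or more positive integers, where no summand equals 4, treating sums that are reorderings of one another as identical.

Systematic enumeration (by largest part, then next-largest, …) yields 314.

314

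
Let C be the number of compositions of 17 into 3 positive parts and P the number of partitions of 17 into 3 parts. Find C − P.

Compositions: C(16,2) = 120.
Partitions of 17 into exactly 3 parts: 24.
Difference: 120 − 24 = 96.

96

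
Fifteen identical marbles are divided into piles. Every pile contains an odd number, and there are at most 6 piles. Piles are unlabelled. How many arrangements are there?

The partitions of 15 that satisfy the conditions:
15
13,1,1
11,3,1
11,1,1,1,1
9,5,1
9,3,3
9,3,1,1,1
7,7,1
7,5,3
7,5,1,1,1
7,3,3,1,1
5,5,5
5,5,3,1,1
5,3,3,3,1
3,3,3,3,3

15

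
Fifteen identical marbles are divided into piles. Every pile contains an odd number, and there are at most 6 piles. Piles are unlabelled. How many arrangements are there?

15

The partitions of 15 that satisfy the conditions:
15
13,1,1
11,3,1
11,1,1,1,1
9,5,1
9,3,3
9,3,1,1,1
7,7,1
7,5,3
7,5,1,1,1
7,3,3,1,1
5,5,5
5,5,3,1,1
5,3,3,3,1
3,3,3,3,3
Counting gives 15.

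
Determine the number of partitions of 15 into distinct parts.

27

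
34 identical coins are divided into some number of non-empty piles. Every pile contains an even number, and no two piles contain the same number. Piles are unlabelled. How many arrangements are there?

A partial list (first 12 by largest part):
34
32 + 2
30 + 4
28 + 6
28 + 4 + 2
26 + 8
26 + 6 + 2
24 + 10
24 + 8 + 2
24 + 6 + 4
22 + 12
22 + 10 + 2
…and 26 more, for 38 total.

38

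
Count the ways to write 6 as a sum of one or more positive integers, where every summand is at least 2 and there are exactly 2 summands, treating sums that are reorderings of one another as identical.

The partitions of 6 that satisfy the conditions:
4+2
3+3
Counting gives 2.

2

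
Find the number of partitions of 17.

Systematic enumeration (by largest part, then next-largest, …) yields 297.

297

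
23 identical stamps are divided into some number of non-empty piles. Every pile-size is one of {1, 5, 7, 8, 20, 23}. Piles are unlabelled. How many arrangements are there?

24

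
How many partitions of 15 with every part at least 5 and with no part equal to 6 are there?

Enumerating:
15
5 + 10
7 + 8
5 + 5 + 5
That's 4 in total.

4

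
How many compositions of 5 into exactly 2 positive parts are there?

4

Equivalently, choose which 1 of the 4 gaps become plus signs: C(4,1) = 4.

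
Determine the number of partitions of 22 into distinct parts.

Counting exhaustively, 89 partitions satisfy the conditions.

89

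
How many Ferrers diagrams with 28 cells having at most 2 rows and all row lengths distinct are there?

14

Enumerating:
28
27, 1
26, 2
25, 3
24, 4
23, 5
22, 6
21, 7
20, 8
19, 9
18, 10
17, 11
16, 12
15, 13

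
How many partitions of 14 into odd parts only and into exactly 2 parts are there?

Enumerating:
13,1
11,3
9,5
7,7
Counting gives 4.

4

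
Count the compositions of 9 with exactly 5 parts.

Place 4 bars in the 8 internal gaps of a row of 9 dots: C(8,4) = 70.

70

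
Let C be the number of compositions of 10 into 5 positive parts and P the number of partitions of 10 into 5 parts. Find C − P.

Compositions: C(9,4) = 126.
Partitions of 10 into exactly 5 parts: 7.
Difference: 126 − 7 = 119.

119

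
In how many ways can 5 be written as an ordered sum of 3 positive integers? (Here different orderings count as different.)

A composition of 5 into 3 positive parts is chosen by placing 2 dividers among the 4 gaps between 5 units: C(4,2) = 6.

6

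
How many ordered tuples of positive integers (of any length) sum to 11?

The number of compositions of n is 2^(n−1); here 2^10 = 1024.

1024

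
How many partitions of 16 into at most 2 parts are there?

9

The partitions of 16 that satisfy the conditions:
16
15 + 1
14 + 2
13 + 3
12 + 4
11 + 5
10 + 6
9 + 7
8 + 8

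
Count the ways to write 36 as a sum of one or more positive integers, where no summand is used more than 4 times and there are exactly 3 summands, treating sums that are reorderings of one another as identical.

There are 108 such partitions.

108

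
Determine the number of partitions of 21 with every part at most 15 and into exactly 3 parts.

31

There are too many to list fully; the first 12 (by largest part) are:
1 + 5 + 15
2 + 4 + 15
3 + 3 + 15
1 + 6 + 14
2 + 5 + 14
3 + 4 + 14
1 + 7 + 13
2 + 6 + 13
3 + 5 + 13
4 + 4 + 13
1 + 8 + 12
2 + 7 + 12
…and 19 more, for 31 total.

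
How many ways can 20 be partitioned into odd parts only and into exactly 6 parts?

14

The partitions of 20 that satisfy the conditions:
15,1,1,1,1,1
13,3,1,1,1,1
11,5,1,1,1,1
11,3,3,1,1,1
9,7,1,1,1,1
9,5,3,1,1,1
9,3,3,3,1,1
7,7,3,1,1,1
7,5,5,1,1,1
7,5,3,3,1,1
7,3,3,3,3,1
5,5,5,3,1,1
5,5,3,3,3,1
5,3,3,3,3,3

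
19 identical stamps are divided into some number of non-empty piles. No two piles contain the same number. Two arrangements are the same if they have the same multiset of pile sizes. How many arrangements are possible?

A partial list (first 12 by largest part):
19
18, 1
17, 2
16, 3
16, 2, 1
15, 4
15, 3, 1
14, 5
14, 4, 1
14, 3, 2
13, 6
13, 5, 1
…and 42 more, for 54 total.

54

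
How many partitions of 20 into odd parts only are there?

A partial list (first 12 by largest part):
19, 1
17, 3
17, 1, 1, 1
15, 5
15, 3, 1, 1
15, 1, 1, 1, 1, 1
13, 7
13, 5, 1, 1
13, 3, 3, 1
13, 3, 1, 1, 1, 1
13, 1, 1, 1, 1, 1, 1, 1
11, 9
…and 52 more, for 64 total.

64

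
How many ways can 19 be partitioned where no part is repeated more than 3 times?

258

A full systematic count gives 258.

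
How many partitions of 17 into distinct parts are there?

A partial list (first 12 by largest part):
17
16 + 1
15 + 2
14 + 3
14 + 2 + 1
13 + 4
13 + 3 + 1
12 + 5
12 + 4 + 1
12 + 3 + 2
11 + 6
11 + 5 + 1
…and 26 more, for 38 total.

38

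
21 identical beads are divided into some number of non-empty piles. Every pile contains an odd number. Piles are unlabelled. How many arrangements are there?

Enumerating by decreasing first part gives 76 partitions in all.

76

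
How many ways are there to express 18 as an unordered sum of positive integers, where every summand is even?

30

There are too many to list fully; the first 12 (by largest part) are:
18
2,16
4,14
2,2,14
6,12
2,4,12
2,2,2,12
8,10
2,6,10
4,4,10
2,2,4,10
2,2,2,2,10
…and 18 more, for 30 total.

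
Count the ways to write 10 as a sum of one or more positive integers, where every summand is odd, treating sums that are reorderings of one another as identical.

10

Listing the qualifying partitions of 10:
1 + 9
3 + 7
1 + 1 + 1 + 7
5 + 5
1 + 1 + 3 + 5
1 + 1 + 1 + 1 + 1 + 5
1 + 3 + 3 + 3
1 + 1 + 1 + 1 + 3 + 3
1 + 1 + 1 + 1 + 1 + 1 + 1 + 3
1 + 1 + 1 + 1 + 1 + 1 + 1 + 1 + 1 + 1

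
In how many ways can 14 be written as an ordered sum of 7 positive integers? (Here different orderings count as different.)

1716

By stars and bars with positive parts, the count is C(13,6) = 1716.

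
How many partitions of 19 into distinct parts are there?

There are too many to list fully; the first 12 (by largest part) are:
19
1+18
2+17
3+16
1+2+16
4+15
1+3+15
5+14
1+4+14
2+3+14
6+13
1+5+13
…and 42 more, for 54 total.

54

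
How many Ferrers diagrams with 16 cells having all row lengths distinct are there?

A partial list (first 12 by largest part):
16
1,15
2,14
3,13
1,2,13
4,12
1,3,12
5,11
1,4,11
2,3,11
6,10
1,5,10
…and 20 more, for 32 total.

32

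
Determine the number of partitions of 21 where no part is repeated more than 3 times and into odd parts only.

32

A partial list (first 12 by largest part):
21
1+1+19
1+3+17
1+5+15
3+3+15
1+1+1+3+15
1+7+13
3+5+13
1+1+1+5+13
1+1+3+3+13
1+9+11
3+7+11
…and 20 more, for 32 total.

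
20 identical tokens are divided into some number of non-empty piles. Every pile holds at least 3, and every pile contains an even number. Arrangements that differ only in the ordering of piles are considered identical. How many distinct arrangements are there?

12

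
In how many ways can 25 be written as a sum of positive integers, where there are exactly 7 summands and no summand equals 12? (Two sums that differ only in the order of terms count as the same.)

234

There are 234 such partitions.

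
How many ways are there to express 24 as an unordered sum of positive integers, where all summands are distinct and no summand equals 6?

Enumerating by decreasing first part gives 88 partitions in all.

88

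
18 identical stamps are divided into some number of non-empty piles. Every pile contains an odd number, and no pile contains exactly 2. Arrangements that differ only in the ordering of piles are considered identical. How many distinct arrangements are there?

A partial list (first 12 by largest part):
17,1
15,3
15,1,1,1
13,5
13,3,1,1
13,1,1,1,1,1
11,7
11,5,1,1
11,3,3,1
11,3,1,1,1,1
11,1,1,1,1,1,1,1
9,9
…and 34 more, for 46 total.

46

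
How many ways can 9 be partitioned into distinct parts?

Listing the qualifying partitions of 9:
9
8+1
7+2
6+3
6+2+1
5+4
5+3+1
4+3+2
Counting gives 8.

8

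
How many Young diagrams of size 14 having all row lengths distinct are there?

The partitions of 14 that satisfy the conditions:
14
13,1
12,2
11,3
11,2,1
10,4
10,3,1
9,5
9,4,1
9,3,2
8,6
8,5,1
8,4,2
8,3,2,1
7,6,1
7,5,2
7,4,3
7,4,2,1
6,5,3
6,5,2,1
6,4,3,1
5,4,3,2
Counting gives 22.

22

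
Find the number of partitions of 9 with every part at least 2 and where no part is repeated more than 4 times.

8

Listing the qualifying partitions of 9:
9
7+2
6+3
5+4
5+2+2
4+3+2
3+3+3
3+2+2+2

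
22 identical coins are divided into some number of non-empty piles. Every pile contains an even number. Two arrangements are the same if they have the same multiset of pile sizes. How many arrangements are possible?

There are too many to list fully; the first 12 (by largest part) are:
22
2,20
4,18
2,2,18
6,16
2,4,16
2,2,2,16
8,14
2,6,14
4,4,14
2,2,4,14
2,2,2,2,14
…and 44 more, for 56 total.

56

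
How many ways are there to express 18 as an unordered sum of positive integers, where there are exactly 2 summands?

The partitions of 18 that satisfy the conditions:
17, 1
16, 2
15, 3
14, 4
13, 5
12, 6
11, 7
10, 8
9, 9

9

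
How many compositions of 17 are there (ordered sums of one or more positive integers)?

65536

There are 16 gaps and each independently is a cut or not, giving 2^16 = 65536.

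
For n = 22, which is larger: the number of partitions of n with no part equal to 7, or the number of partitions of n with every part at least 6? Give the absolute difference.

815

Partitions of 22 with no part equal to 7: 826.
Partitions of 22 with every part at least 6: 11.
|826 − 11| = 815.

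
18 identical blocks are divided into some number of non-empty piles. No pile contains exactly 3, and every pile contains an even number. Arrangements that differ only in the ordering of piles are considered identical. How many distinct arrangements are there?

There are too many to list fully; the first 12 (by largest part) are:
18
16, 2
14, 4
14, 2, 2
12, 6
12, 4, 2
12, 2, 2, 2
10, 8
10, 6, 2
10, 4, 4
10, 4, 2, 2
10, 2, 2, 2, 2
…and 18 more, for 30 total.

30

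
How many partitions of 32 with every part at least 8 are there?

21

The partitions of 32 that satisfy the conditions:
32
24, 8
23, 9
22, 10
21, 11
20, 12
19, 13
18, 14
17, 15
16, 16
16, 8, 8
15, 9, 8
14, 10, 8
14, 9, 9
13, 11, 8
13, 10, 9
12, 12, 8
12, 11, 9
12, 10, 10
11, 11, 10
8, 8, 8, 8
Counting gives 21.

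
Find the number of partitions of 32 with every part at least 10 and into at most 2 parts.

8

Enumerating:
32
22+10
21+11
20+12
19+13
18+14
17+15
16+16
That's 8 in total.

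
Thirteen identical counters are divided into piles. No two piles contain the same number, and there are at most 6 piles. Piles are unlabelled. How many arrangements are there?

18

The partitions of 13 that satisfy the conditions:
13
12,1
11,2
10,3
10,2,1
9,4
9,3,1
8,5
8,4,1
8,3,2
7,6
7,5,1
7,4,2
7,3,2,1
6,5,2
6,4,3
6,4,2,1
5,4,3,1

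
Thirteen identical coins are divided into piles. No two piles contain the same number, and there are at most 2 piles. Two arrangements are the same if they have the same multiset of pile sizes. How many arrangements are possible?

The partitions of 13 that satisfy the conditions:
13
1,12
2,11
3,10
4,9
5,8
6,7

7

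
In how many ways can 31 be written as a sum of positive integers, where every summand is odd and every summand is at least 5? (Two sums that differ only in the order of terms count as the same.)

Listing the qualifying partitions of 31:
31
5+5+21
5+7+19
5+9+17
7+7+17
5+11+15
7+9+15
5+13+13
7+11+13
9+9+13
9+11+11
5+5+5+5+11
5+5+5+7+9
5+5+7+7+7

14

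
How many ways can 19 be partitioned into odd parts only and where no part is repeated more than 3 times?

24

The partitions of 19 that satisfy the conditions:
19
17+1+1
15+3+1
13+5+1
13+3+3
13+3+1+1+1
11+7+1
11+5+3
11+5+1+1+1
11+3+3+1+1
9+9+1
9+7+3
9+7+1+1+1
9+5+5
9+5+3+1+1
9+3+3+3+1
7+7+5
7+7+3+1+1
7+5+5+1+1
7+5+3+3+1
7+3+3+3+1+1+1
5+5+5+3+1
5+5+3+3+3
5+5+3+3+1+1+1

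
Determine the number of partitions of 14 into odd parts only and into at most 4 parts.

Listing the qualifying partitions of 14:
13+1
11+3
11+1+1+1
9+5
9+3+1+1
7+7
7+5+1+1
7+3+3+1
5+5+3+1
5+3+3+3
That's 10 in total.

10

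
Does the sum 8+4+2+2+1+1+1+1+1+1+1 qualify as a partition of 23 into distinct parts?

The parts sum to 23, and the condition 'all summands are distinct' is violated.

No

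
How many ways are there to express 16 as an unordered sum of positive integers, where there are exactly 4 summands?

34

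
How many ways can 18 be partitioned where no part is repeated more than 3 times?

208

Counting exhaustively, 208 partitions satisfy the conditions.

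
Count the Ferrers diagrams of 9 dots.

There are too many to list fully; the first 12 (by largest part) are:
9
8, 1
7, 2
7, 1, 1
6, 3
6, 2, 1
6, 1, 1, 1
5, 4
5, 3, 1
5, 2, 2
5, 2, 1, 1
5, 1, 1, 1, 1
…and 18 more, for 30 total.

30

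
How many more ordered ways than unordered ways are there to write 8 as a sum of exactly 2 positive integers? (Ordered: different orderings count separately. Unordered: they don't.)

Compositions: C(7,1) = 7.
Unordered (partitions into 2 parts): 4.
Difference: 7 − 4 = 3.

3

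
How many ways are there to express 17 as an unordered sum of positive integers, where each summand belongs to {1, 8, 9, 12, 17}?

7

Enumerating:
17
12, 1, 1, 1, 1, 1
9, 8
9, 1, 1, 1, 1, 1, 1, 1, 1
8, 8, 1
8, 1, 1, 1, 1, 1, 1, 1, 1, 1
1, 1, 1, 1, 1, 1, 1, 1, 1, 1, 1, 1, 1, 1, 1, 1, 1
Counting gives 7.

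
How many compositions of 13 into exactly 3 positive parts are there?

66

A composition of 13 into 3 positive parts is chosen by placing 2 dividers among the 12 gaps between 13 units: C(12,2) = 66.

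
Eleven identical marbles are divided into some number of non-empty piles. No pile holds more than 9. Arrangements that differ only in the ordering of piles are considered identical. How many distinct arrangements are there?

54

A partial list (first 12 by largest part):
9,2
9,1,1
8,3
8,2,1
8,1,1,1
7,4
7,3,1
7,2,2
7,2,1,1
7,1,1,1,1
6,5
6,4,1
…and 42 more, for 54 total.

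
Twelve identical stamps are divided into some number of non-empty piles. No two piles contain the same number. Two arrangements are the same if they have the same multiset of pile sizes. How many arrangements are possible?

15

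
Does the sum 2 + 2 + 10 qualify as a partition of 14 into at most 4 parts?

Yes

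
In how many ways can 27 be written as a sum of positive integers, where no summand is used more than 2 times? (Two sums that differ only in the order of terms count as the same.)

There are 731 such partitions.

731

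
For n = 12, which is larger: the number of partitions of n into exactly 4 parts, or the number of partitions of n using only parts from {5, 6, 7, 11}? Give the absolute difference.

Partitions of 12 into exactly 4 parts: 15.
Partitions of 12 using only parts from {5, 6, 7, 11}: 2.
|15 − 2| = 13.

13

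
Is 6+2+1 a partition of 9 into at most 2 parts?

No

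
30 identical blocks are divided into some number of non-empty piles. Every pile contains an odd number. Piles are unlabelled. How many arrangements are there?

296

Systematic enumeration (by largest part, then next-largest, …) yields 296.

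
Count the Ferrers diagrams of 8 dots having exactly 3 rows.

The partitions of 8 that satisfy the conditions:
6,1,1
5,2,1
4,3,1
4,2,2
3,3,2

5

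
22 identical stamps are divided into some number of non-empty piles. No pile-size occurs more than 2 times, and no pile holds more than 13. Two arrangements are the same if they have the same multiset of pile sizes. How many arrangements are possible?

A full systematic count gives 253.

253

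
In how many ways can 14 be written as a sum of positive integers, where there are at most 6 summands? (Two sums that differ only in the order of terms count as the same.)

Counting exhaustively, 90 partitions satisfy the conditions.

90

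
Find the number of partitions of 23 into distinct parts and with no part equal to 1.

56

There are too many to list fully; the first 12 (by largest part) are:
23
21, 2
20, 3
19, 4
18, 5
18, 3, 2
17, 6
17, 4, 2
16, 7
16, 5, 2
16, 4, 3
15, 8
…and 44 more, for 56 total.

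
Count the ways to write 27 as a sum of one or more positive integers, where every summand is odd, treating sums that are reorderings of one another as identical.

Systematic enumeration (by largest part, then next-largest, …) yields 192.

192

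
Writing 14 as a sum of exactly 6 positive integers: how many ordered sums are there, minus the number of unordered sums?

Compositions: C(13,5) = 1287.
Unordered (partitions into 6 parts): 20.
Difference: 1287 − 20 = 1267.

1267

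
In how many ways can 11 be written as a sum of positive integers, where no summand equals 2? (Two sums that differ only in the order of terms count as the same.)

26

A partial list (first 12 by largest part):
11
1,10
1,1,9
3,8
1,1,1,8
4,7
1,3,7
1,1,1,1,7
5,6
1,4,6
1,1,3,6
1,1,1,1,1,6
…and 14 more, for 26 total.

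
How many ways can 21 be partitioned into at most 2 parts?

11

Enumerating:
21
20 + 1
19 + 2
18 + 3
17 + 4
16 + 5
15 + 6
14 + 7
13 + 8
12 + 9
11 + 10
That's 11 in total.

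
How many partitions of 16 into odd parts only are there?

32

A partial list (first 12 by largest part):
15,1
13,3
13,1,1,1
11,5
11,3,1,1
11,1,1,1,1,1
9,7
9,5,1,1
9,3,3,1
9,3,1,1,1,1
9,1,1,1,1,1,1,1
7,7,1,1
…and 20 more, for 32 total.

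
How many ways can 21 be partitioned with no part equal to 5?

Direct enumeration gives 561 partitions.

561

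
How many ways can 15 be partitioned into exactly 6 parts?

A partial list (first 12 by largest part):
10,1,1,1,1,1
9,2,1,1,1,1
8,3,1,1,1,1
8,2,2,1,1,1
7,4,1,1,1,1
7,3,2,1,1,1
7,2,2,2,1,1
6,5,1,1,1,1
6,4,2,1,1,1
6,3,3,1,1,1
6,3,2,2,1,1
6,2,2,2,2,1
…and 14 more, for 26 total.

26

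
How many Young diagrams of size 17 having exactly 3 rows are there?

24

They are:
1+1+15
1+2+14
1+3+13
2+2+13
1+4+12
2+3+12
1+5+11
2+4+11
3+3+11
1+6+10
2+5+10
3+4+10
1+7+9
2+6+9
3+5+9
4+4+9
1+8+8
2+7+8
3+6+8
4+5+8
3+7+7
4+6+7
5+5+7
5+6+6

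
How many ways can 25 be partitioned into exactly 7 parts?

Enumerating by decreasing first part gives 248 partitions in all.

248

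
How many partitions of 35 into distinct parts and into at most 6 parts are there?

Direct enumeration gives 570 partitions.

570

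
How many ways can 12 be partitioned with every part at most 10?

75

A full systematic count gives 75.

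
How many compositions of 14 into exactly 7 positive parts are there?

1716

Equivalently, choose which 6 of the 13 gaps become plus signs: C(13,6) = 1716.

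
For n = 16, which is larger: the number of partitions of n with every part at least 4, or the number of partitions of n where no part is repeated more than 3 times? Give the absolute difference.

Partitions of 16 with every part at least 4: 11.
Partitions of 16 where no part is repeated more than 3 times: 132.
|11 − 132| = 121.

121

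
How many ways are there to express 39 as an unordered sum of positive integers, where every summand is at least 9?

34

There are too many to list fully; the first 12 (by largest part) are:
39
30,9
29,10
28,11
27,12
26,13
25,14
24,15
23,16
22,17
21,18
21,9,9
…and 22 more, for 34 total.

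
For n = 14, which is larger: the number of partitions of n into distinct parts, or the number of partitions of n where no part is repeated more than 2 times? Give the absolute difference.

35

Partitions of 14 into distinct parts: 22.
Partitions of 14 where no part is repeated more than 2 times: 57.
|22 − 57| = 35.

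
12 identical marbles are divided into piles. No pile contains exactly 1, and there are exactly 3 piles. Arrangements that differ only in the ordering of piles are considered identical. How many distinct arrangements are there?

Enumerating:
8 + 2 + 2
7 + 3 + 2
6 + 4 + 2
6 + 3 + 3
5 + 5 + 2
5 + 4 + 3
4 + 4 + 4
That's 7 in total.

7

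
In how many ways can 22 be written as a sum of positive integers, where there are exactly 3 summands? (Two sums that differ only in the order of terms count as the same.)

There are too many to list fully; the first 12 (by largest part) are:
20 + 1 + 1
19 + 2 + 1
18 + 3 + 1
18 + 2 + 2
17 + 4 + 1
17 + 3 + 2
16 + 5 + 1
16 + 4 + 2
16 + 3 + 3
15 + 6 + 1
15 + 5 + 2
15 + 4 + 3
…and 28 more, for 40 total.

40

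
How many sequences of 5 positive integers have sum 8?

35

Place 4 bars in the 7 internal gaps of a row of 8 dots: C(7,4) = 35.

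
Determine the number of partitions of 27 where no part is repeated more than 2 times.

731

There are 731 such partitions.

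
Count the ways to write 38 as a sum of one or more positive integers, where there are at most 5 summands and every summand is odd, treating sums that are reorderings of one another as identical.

Counting exhaustively, 82 partitions satisfy the conditions.

82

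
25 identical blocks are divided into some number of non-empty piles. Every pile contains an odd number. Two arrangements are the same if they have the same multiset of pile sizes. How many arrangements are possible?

A full systematic count gives 142.

142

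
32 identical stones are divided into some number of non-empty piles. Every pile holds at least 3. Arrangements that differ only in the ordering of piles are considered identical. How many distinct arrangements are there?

468

Counting exhaustively, 468 partitions satisfy the conditions.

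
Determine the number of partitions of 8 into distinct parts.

Enumerating:
8
7 + 1
6 + 2
5 + 3
5 + 2 + 1
4 + 3 + 1
That's 6 in total.

6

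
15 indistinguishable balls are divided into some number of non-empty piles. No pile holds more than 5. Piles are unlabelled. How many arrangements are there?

84

Systematic enumeration (by largest part, then next-largest, …) yields 84.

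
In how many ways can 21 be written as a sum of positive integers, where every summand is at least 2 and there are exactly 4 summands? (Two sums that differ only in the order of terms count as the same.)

A partial list (first 12 by largest part):
15+2+2+2
14+3+2+2
13+4+2+2
13+3+3+2
12+5+2+2
12+4+3+2
12+3+3+3
11+6+2+2
11+5+3+2
11+4+4+2
11+4+3+3
10+7+2+2
…and 27 more, for 39 total.

39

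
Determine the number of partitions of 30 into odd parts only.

Direct enumeration gives 296 partitions.

296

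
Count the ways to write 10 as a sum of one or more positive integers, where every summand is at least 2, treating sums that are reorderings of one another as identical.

12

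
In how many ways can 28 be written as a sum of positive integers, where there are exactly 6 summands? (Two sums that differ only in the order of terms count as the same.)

391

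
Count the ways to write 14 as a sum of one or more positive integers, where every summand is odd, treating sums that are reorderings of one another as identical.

22

Listing the qualifying partitions of 14:
1,13
3,11
1,1,1,11
5,9
1,1,3,9
1,1,1,1,1,9
7,7
1,1,5,7
1,3,3,7
1,1,1,1,3,7
1,1,1,1,1,1,1,7
1,3,5,5
1,1,1,1,5,5
3,3,3,5
1,1,1,3,3,5
1,1,1,1,1,1,3,5
1,1,1,1,1,1,1,1,1,5
1,1,3,3,3,3
1,1,1,1,1,3,3,3
1,1,1,1,1,1,1,1,3,3
1,1,1,1,1,1,1,1,1,1,1,3
1,1,1,1,1,1,1,1,1,1,1,1,1,1
That's 22 in total.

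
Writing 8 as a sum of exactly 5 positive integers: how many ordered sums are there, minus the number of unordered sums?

32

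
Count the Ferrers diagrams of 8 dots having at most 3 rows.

10

The partitions of 8 that satisfy the conditions:
8
7,1
6,2
6,1,1
5,3
5,2,1
4,4
4,3,1
4,2,2
3,3,2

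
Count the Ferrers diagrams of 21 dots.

Counting exhaustively, 792 partitions satisfy the conditions.

792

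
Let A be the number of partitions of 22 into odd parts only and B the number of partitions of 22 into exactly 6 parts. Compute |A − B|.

Partitions of 22 into odd parts only: 89.
Partitions of 22 into exactly 6 parts: 136.
|89 − 136| = 47.

47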